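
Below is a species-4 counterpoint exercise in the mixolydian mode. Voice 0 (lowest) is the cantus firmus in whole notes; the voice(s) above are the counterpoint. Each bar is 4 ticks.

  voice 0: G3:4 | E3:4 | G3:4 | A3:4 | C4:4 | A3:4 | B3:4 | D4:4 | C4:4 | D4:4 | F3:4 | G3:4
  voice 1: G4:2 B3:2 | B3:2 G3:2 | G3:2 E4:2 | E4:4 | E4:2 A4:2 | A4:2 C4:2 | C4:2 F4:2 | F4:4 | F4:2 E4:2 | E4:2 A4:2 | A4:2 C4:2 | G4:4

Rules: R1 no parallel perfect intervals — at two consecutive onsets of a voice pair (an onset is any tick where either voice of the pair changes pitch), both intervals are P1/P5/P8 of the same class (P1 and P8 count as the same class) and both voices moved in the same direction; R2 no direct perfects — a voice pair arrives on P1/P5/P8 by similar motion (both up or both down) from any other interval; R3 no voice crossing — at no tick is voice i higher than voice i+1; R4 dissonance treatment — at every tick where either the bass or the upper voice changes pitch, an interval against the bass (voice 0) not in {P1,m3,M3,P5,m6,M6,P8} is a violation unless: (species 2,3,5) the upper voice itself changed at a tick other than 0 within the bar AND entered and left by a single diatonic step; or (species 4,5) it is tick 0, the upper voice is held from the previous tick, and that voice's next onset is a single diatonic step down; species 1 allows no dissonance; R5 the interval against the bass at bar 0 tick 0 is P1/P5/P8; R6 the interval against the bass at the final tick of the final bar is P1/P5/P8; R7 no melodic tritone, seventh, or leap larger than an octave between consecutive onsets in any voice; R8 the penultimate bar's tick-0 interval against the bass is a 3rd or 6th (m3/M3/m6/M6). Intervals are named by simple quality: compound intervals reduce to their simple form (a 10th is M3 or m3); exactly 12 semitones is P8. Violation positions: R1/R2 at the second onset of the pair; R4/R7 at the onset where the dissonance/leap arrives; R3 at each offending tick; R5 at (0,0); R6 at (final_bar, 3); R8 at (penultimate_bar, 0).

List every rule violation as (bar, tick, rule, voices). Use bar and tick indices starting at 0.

bar 0: v0=G3 v1=G4 downbeat P8
bar 1: v0=E3 v1=B3 downbeat P5
bar 2: v0=G3 v1=G3 downbeat P1
bar 3: v0=A3 v1=E4 downbeat P5
bar 4: v0=C4 v1=E4 downbeat M3
bar 5: v0=A3 v1=A4 downbeat P8
bar 6: v0=B3 v1=C4 downbeat m2
bar 7: v0=D4 v1=F4 downbeat m3
bar 8: v0=C4 v1=F4 downbeat P4
bar 9: v0=D4 v1=E4 downbeat M2
bar 10: v0=F3 v1=A4 downbeat M3
bar 11: v0=G3 v1=G4 downbeat P8
  -> R4 @ bar 6 tick 0 v(0, 1): B3/C4 m2 untreated
  -> R4 @ bar 6 tick 2 v(0, 1): B3/F4 TT untreated
  -> R4 @ bar 9 tick 0 v(0, 1): D4/E4 M2 untreated
  -> R2 @ bar 11 tick 0 v(0, 1): F3/C4 P5 -> G3/G4 P8 similar

(6, 0, R4, (0, 1))
(6, 2, R4, (0, 1))
(9, 0, R4, (0, 1))
(11, 0, R2, (0, 1))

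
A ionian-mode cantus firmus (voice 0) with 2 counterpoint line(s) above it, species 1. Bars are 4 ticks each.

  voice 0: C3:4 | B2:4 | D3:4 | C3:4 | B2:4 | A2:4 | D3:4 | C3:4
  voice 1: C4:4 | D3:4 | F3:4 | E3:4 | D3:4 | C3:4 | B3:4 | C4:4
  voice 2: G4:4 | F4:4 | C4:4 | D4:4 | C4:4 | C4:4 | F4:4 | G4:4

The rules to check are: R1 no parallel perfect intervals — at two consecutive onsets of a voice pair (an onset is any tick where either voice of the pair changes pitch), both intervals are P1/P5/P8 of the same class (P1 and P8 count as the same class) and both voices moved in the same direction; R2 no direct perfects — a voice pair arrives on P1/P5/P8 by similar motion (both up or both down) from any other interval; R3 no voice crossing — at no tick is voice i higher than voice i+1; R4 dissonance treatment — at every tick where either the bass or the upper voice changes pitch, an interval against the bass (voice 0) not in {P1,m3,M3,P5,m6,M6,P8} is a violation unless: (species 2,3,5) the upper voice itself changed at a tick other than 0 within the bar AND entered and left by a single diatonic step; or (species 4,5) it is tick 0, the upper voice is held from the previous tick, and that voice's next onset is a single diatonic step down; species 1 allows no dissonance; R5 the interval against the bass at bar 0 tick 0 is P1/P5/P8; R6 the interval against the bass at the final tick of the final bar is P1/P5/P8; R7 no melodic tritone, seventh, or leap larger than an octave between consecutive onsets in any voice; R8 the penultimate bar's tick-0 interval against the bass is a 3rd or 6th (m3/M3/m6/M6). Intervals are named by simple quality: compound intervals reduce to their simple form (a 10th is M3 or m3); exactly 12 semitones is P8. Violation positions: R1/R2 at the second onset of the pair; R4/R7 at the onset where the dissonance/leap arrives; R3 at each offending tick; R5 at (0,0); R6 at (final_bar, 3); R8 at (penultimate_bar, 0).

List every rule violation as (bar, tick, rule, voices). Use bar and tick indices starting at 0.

bar 0: v0=C3 v1=C4 v2=G4 downbeat P5
bar 1: v0=B2 v1=D3 v2=F4 downbeat TT
bar 2: v0=D3 v1=F3 v2=C4 downbeat m7
bar 3: v0=C3 v1=E3 v2=D4 downbeat M2
bar 4: v0=B2 v1=D3 v2=C4 downbeat m2
bar 5: v0=A2 v1=C3 v2=C4 downbeat m3
bar 6: v0=D3 v1=B3 v2=F4 downbeat m3
bar 7: v0=C3 v1=C4 v2=G4 downbeat P5
  -> R4 @ bar 1 tick 0 v(0, 2): B2/F4 TT untreated
  -> R7 @ bar 1 tick 0 v(1,): C4->D3 leap 10st
  -> R4 @ bar 2 tick 0 v(0, 2): D3/C4 m7 untreated
  -> R4 @ bar 3 tick 0 v(0, 2): C3/D4 M2 untreated
  -> R4 @ bar 4 tick 0 v(0, 2): B2/C4 m2 untreated
  -> R7 @ bar 6 tick 0 v(1,): C3->B3 leap 11st
  -> R2 @ bar 7 tick 0 v(1, 2): B3/F4 TT -> C4/G4 P5 similar

(1, 0, R4, (0, 2))
(1, 0, R7, (1,))
(2, 0, R4, (0, 2))
(3, 0, R4, (0, 2))
(4, 0, R4, (0, 2))
(6, 0, R7, (1,))
(7, 0, R2, (1, 2))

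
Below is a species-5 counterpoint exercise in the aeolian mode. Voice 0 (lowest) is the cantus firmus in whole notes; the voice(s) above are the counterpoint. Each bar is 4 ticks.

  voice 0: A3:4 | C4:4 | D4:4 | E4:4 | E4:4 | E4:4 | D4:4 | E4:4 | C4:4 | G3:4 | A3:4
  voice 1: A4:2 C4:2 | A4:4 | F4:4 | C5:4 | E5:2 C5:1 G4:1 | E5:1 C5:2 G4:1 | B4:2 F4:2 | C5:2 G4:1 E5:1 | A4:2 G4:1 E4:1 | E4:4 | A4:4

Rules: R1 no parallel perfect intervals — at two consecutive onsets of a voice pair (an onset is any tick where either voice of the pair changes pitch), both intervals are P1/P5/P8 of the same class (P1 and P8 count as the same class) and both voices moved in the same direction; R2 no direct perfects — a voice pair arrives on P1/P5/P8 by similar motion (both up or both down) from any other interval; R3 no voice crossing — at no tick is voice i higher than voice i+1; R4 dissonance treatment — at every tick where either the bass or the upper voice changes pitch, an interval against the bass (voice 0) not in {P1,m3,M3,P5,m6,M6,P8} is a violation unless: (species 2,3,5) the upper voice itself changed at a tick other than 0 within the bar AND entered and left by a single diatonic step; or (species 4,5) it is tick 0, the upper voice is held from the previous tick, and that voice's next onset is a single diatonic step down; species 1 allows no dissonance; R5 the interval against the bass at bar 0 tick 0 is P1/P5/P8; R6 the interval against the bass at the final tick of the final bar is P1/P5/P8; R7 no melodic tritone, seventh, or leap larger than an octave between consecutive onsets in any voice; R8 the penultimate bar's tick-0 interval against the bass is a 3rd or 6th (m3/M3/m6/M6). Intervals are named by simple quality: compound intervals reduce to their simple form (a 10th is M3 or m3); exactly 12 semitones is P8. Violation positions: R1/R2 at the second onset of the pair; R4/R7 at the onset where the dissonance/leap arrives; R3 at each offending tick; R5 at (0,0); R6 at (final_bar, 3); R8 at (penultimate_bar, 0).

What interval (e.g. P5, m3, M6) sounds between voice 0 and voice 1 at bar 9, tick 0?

M6

voice 0=G3 voice 1=E4 -> M6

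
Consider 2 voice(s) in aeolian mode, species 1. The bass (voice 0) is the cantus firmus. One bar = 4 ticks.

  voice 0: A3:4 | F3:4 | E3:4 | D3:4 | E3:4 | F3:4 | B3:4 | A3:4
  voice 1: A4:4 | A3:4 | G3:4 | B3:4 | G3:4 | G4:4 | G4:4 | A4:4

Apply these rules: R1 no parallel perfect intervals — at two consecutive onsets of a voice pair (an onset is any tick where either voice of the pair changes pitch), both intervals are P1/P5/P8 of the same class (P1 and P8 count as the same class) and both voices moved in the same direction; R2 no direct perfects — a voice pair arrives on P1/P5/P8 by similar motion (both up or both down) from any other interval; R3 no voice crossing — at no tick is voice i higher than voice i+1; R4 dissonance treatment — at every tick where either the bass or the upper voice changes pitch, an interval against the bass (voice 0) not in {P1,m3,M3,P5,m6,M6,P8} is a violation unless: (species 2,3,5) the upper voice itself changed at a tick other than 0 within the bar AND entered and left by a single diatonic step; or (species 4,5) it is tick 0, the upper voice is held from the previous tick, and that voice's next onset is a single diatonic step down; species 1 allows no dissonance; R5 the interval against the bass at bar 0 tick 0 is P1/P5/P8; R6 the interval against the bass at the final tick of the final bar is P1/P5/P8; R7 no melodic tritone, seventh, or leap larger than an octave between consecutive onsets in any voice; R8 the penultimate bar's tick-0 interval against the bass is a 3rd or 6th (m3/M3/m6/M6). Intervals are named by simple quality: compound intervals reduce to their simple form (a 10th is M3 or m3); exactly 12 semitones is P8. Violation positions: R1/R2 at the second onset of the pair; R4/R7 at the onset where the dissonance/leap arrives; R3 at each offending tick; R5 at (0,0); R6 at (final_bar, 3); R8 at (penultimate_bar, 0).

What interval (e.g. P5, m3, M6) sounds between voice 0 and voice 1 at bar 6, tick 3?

voice 0=B3 voice 1=G4 -> m6

m6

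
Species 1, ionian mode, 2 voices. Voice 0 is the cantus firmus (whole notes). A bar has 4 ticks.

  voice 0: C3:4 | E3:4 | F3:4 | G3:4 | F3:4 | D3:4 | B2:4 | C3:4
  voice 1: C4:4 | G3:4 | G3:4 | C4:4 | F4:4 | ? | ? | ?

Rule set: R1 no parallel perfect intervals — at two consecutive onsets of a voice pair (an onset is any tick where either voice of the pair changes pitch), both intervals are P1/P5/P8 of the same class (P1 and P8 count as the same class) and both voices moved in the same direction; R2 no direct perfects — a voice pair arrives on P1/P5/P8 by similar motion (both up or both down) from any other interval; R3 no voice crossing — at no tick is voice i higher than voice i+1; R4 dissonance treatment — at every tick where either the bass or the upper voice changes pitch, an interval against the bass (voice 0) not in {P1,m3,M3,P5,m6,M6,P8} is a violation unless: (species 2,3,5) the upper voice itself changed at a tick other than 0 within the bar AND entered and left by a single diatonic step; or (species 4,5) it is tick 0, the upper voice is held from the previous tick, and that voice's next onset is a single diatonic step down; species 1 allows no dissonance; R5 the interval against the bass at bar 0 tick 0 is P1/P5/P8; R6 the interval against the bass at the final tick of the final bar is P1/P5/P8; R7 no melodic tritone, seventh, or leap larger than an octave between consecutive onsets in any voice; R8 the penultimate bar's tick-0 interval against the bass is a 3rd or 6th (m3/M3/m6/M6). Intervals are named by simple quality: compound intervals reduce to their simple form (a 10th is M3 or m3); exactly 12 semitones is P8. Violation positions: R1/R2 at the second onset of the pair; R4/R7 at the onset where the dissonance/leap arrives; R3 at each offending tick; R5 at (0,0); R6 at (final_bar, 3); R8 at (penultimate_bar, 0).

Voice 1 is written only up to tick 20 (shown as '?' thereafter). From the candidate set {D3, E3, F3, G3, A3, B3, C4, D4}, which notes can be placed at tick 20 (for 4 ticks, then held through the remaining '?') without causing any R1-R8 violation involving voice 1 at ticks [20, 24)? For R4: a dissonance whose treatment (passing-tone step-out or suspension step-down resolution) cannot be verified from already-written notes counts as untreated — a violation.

D3: violates R1,R7
E3: violates R4,R7
F3: legal
G3: violates R4,R7
A3: violates R2
B3: violates R7
C4: violates R4
D4: violates R1

{F3}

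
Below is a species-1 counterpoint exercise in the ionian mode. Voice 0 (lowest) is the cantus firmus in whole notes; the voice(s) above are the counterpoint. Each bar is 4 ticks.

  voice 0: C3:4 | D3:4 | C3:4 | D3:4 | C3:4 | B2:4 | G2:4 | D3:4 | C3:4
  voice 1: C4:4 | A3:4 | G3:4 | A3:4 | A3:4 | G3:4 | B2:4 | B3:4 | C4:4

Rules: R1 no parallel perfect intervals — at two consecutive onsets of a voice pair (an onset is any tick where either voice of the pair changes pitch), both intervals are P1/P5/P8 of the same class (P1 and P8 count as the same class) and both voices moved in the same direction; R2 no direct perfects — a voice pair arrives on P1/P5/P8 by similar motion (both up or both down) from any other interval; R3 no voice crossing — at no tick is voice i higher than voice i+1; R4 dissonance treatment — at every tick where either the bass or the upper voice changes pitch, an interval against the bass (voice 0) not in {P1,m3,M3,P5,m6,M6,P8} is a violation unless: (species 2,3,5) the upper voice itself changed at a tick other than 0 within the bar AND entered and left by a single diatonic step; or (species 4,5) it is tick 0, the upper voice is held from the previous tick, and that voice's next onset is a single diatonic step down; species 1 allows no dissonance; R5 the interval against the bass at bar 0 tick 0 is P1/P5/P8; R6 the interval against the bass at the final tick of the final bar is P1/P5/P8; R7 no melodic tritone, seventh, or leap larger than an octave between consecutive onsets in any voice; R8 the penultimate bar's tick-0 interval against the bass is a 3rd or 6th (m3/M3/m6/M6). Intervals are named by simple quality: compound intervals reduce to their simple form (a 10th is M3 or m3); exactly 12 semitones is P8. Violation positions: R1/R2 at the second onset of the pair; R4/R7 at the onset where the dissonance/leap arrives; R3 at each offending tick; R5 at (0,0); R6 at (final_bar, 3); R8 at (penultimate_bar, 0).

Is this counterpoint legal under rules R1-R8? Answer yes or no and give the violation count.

No (2 violations)

bar 0: v0=C3 v1=C4 (P8)
bar 1: v0=D3 v1=A3 (P5)
bar 2: v0=C3 v1=G3 (P5)
bar 3: v0=D3 v1=A3 (P5)
bar 4: v0=C3 v1=A3 (M6)
bar 5: v0=B2 v1=G3 (m6)
bar 6: v0=G2 v1=B2 (M3)
bar 7: v0=D3 v1=B3 (M6)
bar 8: v0=C3 v1=C4 (P8)
  R1 @ bar2.0: D3/A3 P5 -> C3/G3 P5 similar
  R1 @ bar3.0: C3/G3 P5 -> D3/A3 P5 similar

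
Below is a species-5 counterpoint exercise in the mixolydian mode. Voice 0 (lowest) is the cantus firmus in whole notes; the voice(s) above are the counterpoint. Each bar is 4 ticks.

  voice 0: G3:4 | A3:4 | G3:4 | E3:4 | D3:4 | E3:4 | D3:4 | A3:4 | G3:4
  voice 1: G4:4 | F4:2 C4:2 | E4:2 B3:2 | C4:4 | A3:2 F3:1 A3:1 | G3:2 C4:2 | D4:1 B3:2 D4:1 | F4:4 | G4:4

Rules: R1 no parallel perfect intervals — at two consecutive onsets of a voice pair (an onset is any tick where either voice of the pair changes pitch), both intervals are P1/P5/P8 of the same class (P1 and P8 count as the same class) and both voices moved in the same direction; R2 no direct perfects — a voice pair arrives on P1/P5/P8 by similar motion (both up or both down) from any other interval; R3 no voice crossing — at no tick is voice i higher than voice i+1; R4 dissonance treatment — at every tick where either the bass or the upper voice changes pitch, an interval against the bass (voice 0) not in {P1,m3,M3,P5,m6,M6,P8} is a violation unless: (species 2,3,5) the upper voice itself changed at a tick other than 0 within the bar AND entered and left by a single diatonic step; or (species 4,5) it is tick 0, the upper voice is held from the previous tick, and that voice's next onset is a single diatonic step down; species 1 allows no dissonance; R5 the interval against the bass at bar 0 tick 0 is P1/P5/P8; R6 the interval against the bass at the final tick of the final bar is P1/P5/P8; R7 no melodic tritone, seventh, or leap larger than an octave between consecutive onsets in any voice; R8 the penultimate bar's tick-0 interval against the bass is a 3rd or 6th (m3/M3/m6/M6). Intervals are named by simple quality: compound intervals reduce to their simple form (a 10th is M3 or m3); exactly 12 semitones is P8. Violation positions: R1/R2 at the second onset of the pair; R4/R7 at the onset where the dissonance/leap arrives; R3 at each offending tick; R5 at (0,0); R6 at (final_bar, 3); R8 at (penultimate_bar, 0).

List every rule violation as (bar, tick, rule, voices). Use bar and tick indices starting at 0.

bar 0: v0=G3 v1=G4 downbeat P8
bar 1: v0=A3 v1=F4 downbeat m6
bar 2: v0=G3 v1=E4 downbeat M6
bar 3: v0=E3 v1=C4 downbeat m6
bar 4: v0=D3 v1=A3 downbeat P5
bar 5: v0=E3 v1=G3 downbeat m3
bar 6: v0=D3 v1=D4 downbeat P8
bar 7: v0=A3 v1=F4 downbeat m6
bar 8: v0=G3 v1=G4 downbeat P8
  -> R2 @ bar 4 tick 0 v(0, 1): E3/C4 m6 -> D3/A3 P5 similar

(4, 0, R2, (0, 1))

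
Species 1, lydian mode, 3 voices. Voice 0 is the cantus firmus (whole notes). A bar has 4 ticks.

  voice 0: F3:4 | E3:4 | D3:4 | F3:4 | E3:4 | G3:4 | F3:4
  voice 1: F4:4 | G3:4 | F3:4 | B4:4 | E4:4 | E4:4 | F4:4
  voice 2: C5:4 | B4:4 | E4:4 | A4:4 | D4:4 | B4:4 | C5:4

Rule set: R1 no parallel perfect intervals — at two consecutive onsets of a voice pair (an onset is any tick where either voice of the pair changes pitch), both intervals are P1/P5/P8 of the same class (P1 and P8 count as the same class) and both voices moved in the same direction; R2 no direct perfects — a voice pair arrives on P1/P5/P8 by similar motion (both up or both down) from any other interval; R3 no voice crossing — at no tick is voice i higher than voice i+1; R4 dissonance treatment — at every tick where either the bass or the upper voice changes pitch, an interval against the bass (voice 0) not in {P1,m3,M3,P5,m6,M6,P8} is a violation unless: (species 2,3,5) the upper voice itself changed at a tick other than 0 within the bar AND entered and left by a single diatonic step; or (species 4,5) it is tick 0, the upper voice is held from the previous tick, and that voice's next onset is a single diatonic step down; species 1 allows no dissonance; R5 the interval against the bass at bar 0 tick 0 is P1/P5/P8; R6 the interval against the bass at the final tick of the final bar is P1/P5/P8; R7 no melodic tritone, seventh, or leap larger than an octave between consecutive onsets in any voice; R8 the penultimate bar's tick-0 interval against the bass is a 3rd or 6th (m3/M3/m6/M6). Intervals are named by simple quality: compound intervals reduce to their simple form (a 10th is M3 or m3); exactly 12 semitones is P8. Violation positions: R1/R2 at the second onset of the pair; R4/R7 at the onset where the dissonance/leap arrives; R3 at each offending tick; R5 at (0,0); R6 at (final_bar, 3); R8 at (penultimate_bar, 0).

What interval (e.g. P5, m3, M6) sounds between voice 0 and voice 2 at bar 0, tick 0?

voice 0=F3 voice 2=C5 -> P5

P5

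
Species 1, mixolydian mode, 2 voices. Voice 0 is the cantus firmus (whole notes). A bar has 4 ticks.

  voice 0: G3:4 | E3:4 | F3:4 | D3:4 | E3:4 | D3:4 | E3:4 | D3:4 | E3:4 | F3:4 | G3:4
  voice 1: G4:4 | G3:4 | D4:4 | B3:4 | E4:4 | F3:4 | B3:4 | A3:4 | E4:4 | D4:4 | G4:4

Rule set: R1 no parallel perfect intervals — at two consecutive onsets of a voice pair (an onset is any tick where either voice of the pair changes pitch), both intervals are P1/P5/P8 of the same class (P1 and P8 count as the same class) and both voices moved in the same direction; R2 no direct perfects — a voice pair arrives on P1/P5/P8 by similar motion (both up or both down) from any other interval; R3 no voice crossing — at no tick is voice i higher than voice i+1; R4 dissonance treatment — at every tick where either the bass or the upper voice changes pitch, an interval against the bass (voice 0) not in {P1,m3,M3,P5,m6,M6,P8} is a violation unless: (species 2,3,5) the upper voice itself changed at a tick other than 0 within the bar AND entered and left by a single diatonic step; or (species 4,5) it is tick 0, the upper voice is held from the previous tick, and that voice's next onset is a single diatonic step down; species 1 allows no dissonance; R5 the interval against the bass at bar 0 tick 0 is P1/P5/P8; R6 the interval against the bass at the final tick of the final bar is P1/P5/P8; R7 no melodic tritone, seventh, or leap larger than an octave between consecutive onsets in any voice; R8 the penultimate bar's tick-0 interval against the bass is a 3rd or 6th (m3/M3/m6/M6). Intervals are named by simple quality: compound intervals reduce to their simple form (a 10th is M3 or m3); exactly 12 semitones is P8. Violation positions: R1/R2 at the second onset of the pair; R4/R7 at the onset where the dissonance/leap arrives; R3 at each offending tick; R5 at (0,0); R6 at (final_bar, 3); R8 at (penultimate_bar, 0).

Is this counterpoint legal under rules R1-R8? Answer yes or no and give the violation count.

bar 0: v0=G3 v1=G4 (P8)
bar 1: v0=E3 v1=G3 (m3)
bar 2: v0=F3 v1=D4 (M6)
bar 3: v0=D3 v1=B3 (M6)
bar 4: v0=E3 v1=E4 (P8)
bar 5: v0=D3 v1=F3 (m3)
bar 6: v0=E3 v1=B3 (P5)
bar 7: v0=D3 v1=A3 (P5)
bar 8: v0=E3 v1=E4 (P8)
bar 9: v0=F3 v1=D4 (M6)
bar 10: v0=G3 v1=G4 (P8)
  R2 @ bar4.0: D3/B3 M6 -> E3/E4 P8 similar
  R7 @ bar5.0: E4->F3 leap 11st
  R2 @ bar6.0: D3/F3 m3 -> E3/B3 P5 similar
  R7 @ bar6.0: F3->B3 leap 6st
  R1 @ bar7.0: E3/B3 P5 -> D3/A3 P5 similar
  R2 @ bar8.0: D3/A3 P5 -> E3/E4 P8 similar
  R2 @ bar10.0: F3/D4 M6 -> G3/G4 P8 similar

No (7 violations)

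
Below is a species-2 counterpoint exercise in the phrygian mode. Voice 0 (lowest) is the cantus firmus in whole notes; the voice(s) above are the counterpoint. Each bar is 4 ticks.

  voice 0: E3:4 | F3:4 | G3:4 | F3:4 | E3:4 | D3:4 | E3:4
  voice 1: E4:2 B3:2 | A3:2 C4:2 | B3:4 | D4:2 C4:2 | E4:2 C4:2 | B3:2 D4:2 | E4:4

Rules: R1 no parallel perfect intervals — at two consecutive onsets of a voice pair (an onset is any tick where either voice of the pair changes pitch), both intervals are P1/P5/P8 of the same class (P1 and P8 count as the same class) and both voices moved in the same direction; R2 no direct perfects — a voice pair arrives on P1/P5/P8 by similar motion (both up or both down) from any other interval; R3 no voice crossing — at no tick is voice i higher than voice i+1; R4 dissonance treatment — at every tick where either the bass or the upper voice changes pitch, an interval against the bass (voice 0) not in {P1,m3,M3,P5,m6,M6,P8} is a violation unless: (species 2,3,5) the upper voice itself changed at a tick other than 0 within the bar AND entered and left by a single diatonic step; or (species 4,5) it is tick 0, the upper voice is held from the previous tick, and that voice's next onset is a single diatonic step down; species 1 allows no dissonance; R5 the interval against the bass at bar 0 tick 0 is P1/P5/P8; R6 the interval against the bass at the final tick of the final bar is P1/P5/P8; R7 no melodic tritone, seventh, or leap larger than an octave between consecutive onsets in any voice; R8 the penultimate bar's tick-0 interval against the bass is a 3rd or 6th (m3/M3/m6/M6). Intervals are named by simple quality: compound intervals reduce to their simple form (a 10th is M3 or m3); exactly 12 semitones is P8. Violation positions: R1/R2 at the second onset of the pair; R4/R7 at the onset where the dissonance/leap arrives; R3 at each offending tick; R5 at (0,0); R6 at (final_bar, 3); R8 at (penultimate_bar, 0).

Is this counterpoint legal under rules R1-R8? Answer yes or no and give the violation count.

bar 0: v0=E3 v1=E4 (P8)
bar 1: v0=F3 v1=A3 (M3)
bar 2: v0=G3 v1=B3 (M3)
bar 3: v0=F3 v1=D4 (M6)
bar 4: v0=E3 v1=E4 (P8)
bar 5: v0=D3 v1=B3 (M6)
bar 6: v0=E3 v1=E4 (P8)
  R1 @ bar6.0: D3/D4 P8 -> E3/E4 P8 similar

No (1 violations)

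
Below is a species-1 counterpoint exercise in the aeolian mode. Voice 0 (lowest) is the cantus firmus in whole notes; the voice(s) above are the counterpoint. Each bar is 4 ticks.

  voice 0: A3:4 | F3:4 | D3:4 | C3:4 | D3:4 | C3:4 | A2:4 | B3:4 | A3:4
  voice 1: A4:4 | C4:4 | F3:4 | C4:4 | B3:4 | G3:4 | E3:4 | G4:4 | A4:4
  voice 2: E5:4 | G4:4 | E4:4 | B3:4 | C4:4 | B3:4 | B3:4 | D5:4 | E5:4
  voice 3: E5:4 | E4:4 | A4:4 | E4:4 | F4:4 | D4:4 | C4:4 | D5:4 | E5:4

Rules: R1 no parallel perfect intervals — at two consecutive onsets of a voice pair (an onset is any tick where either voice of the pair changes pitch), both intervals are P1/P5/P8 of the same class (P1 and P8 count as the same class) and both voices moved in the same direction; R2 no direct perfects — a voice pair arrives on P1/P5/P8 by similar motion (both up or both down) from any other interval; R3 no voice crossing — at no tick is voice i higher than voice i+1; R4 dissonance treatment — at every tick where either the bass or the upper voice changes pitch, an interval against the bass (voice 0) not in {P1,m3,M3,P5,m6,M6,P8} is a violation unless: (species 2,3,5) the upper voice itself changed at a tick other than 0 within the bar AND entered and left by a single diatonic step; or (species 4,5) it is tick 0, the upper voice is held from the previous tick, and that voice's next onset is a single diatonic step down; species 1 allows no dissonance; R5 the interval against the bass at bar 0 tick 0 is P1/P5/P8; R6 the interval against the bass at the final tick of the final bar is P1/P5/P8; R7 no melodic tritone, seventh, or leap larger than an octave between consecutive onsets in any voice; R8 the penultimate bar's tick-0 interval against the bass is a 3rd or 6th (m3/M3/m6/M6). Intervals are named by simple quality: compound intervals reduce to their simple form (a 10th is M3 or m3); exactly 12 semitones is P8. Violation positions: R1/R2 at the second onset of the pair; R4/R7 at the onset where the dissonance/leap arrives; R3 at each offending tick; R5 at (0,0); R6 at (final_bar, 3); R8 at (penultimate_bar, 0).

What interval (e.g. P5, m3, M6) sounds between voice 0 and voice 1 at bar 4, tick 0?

M6

voice 0=D3 voice 1=B3 -> M6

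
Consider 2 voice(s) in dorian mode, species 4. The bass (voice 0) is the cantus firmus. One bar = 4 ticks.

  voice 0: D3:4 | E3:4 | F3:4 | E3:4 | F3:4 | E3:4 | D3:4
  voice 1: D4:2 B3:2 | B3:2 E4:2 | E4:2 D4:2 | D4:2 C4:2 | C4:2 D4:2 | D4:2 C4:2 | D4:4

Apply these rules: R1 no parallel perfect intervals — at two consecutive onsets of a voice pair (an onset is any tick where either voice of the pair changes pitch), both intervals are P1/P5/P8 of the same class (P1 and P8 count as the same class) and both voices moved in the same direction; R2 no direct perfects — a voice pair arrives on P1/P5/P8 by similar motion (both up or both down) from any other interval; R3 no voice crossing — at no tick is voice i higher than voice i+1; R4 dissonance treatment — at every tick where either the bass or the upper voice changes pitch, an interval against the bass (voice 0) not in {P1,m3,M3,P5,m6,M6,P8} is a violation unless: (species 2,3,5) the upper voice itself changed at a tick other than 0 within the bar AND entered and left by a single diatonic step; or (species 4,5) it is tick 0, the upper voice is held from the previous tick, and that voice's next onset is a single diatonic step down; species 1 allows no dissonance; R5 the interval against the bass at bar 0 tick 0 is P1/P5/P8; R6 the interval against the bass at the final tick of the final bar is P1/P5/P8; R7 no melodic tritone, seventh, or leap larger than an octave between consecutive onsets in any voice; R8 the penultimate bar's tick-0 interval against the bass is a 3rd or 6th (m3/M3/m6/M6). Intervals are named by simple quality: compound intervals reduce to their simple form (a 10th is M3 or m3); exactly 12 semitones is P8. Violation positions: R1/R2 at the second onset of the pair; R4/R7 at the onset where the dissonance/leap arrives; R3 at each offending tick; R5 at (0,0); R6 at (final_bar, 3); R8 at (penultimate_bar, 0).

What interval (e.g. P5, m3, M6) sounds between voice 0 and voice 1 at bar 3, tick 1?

voice 0=E3 voice 1=D4 -> m7

m7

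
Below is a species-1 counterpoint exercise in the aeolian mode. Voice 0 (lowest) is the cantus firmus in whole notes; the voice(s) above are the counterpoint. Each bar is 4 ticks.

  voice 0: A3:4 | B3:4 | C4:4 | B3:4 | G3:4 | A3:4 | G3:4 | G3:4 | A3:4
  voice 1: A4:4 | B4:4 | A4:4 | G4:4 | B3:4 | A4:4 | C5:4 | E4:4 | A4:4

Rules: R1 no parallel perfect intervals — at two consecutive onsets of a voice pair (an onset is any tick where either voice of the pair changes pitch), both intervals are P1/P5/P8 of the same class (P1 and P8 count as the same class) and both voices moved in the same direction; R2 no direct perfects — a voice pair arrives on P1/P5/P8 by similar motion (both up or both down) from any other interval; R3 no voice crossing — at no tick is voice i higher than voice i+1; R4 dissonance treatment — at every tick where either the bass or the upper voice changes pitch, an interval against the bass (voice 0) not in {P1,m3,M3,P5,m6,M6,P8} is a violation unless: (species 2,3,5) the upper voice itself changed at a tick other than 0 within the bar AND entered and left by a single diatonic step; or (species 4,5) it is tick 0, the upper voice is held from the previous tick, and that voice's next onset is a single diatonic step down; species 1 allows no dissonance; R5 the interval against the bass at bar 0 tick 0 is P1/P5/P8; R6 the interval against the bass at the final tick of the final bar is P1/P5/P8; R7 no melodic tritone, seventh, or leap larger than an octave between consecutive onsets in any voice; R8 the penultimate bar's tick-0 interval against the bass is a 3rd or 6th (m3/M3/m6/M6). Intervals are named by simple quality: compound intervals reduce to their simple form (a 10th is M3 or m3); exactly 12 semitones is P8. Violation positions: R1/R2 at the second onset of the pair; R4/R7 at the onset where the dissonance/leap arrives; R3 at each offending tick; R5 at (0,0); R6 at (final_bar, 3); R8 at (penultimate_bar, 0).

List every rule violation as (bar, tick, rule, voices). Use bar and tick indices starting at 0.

(1, 0, R1, (0, 1))
(5, 0, R2, (0, 1))
(5, 0, R7, (1,))
(6, 0, R4, (0, 1))
(8, 0, R2, (0, 1))

bar 0: v0=A3 v1=A4 downbeat P8
bar 1: v0=B3 v1=B4 downbeat P8
bar 2: v0=C4 v1=A4 downbeat M6
bar 3: v0=B3 v1=G4 downbeat m6
bar 4: v0=G3 v1=B3 downbeat M3
bar 5: v0=A3 v1=A4 downbeat P8
bar 6: v0=G3 v1=C5 downbeat P4
bar 7: v0=G3 v1=E4 downbeat M6
bar 8: v0=A3 v1=A4 downbeat P8
  -> R1 @ bar 1 tick 0 v(0, 1): A3/A4 P8 -> B3/B4 P8 similar
  -> R2 @ bar 5 tick 0 v(0, 1): G3/B3 M3 -> A3/A4 P8 similar
  -> R7 @ bar 5 tick 0 v(1,): B3->A4 leap 10st
  -> R4 @ bar 6 tick 0 v(0, 1): G3/C5 P4 untreated
  -> R2 @ bar 8 tick 0 v(0, 1): G3/E4 M6 -> A3/A4 P8 similar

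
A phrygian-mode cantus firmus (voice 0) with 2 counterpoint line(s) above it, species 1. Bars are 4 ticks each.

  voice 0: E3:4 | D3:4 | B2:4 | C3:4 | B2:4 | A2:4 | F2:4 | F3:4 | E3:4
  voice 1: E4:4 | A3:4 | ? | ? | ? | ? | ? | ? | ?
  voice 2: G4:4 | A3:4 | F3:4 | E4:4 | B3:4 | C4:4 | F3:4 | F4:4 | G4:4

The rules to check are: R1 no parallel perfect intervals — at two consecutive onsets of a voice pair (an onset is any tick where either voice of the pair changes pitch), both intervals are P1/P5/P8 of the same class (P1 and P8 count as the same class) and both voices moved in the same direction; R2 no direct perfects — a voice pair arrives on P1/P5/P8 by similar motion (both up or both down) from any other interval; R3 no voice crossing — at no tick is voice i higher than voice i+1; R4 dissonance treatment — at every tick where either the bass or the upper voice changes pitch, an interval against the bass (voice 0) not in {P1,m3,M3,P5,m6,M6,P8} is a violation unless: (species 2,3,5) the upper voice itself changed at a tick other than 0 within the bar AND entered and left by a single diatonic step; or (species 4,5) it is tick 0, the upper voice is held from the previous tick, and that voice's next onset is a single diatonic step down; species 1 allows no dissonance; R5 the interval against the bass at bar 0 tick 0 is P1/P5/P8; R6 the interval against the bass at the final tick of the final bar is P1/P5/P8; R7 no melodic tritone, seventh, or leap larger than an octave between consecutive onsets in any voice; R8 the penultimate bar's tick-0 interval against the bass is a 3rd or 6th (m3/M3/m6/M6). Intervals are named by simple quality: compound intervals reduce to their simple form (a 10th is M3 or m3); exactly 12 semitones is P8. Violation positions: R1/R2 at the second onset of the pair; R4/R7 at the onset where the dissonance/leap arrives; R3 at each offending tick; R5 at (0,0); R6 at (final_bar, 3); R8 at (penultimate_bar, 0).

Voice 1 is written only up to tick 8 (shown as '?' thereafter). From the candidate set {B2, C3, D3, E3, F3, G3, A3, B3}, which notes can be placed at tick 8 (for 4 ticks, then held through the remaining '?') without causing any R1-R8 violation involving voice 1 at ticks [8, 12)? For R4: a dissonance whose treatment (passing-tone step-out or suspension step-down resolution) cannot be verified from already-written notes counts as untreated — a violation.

{D3}

B2: violates R2,R7
C3: violates R4
D3: legal
E3: violates R4
F3: violates R1,R4
G3: violates R3
A3: violates R3,R4
B3: violates R3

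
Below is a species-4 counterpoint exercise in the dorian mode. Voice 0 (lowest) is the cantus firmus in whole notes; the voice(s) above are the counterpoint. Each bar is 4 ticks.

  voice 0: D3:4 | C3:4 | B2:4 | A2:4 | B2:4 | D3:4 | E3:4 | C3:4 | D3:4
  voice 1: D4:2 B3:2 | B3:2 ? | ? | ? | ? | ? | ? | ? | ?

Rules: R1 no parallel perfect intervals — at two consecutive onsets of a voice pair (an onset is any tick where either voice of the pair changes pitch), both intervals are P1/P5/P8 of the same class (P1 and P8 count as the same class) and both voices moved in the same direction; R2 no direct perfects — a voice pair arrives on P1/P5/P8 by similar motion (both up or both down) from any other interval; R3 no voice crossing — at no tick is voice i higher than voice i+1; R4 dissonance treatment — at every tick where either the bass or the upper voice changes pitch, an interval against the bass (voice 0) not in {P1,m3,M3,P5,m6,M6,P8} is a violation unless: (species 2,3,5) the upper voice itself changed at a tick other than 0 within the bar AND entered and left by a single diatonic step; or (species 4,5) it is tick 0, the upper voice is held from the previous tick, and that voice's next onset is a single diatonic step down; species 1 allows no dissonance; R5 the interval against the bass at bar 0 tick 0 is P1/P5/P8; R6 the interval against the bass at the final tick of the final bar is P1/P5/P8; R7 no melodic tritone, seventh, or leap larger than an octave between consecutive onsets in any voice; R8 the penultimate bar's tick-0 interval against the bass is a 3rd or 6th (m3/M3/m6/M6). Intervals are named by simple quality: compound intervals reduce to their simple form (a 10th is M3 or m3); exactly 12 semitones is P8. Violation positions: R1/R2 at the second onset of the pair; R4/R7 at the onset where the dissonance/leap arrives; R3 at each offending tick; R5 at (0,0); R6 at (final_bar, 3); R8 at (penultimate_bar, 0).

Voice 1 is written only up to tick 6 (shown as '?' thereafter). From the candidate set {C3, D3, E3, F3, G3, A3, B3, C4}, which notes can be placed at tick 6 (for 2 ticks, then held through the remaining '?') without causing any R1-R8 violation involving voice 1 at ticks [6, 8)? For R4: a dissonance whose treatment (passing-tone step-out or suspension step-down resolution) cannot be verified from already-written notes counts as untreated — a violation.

C3: violates R7
D3: violates R4
E3: legal
F3: violates R4,R7
G3: legal
A3: legal
B3: legal
C4: legal

{A3, B3, C4, E3, G3}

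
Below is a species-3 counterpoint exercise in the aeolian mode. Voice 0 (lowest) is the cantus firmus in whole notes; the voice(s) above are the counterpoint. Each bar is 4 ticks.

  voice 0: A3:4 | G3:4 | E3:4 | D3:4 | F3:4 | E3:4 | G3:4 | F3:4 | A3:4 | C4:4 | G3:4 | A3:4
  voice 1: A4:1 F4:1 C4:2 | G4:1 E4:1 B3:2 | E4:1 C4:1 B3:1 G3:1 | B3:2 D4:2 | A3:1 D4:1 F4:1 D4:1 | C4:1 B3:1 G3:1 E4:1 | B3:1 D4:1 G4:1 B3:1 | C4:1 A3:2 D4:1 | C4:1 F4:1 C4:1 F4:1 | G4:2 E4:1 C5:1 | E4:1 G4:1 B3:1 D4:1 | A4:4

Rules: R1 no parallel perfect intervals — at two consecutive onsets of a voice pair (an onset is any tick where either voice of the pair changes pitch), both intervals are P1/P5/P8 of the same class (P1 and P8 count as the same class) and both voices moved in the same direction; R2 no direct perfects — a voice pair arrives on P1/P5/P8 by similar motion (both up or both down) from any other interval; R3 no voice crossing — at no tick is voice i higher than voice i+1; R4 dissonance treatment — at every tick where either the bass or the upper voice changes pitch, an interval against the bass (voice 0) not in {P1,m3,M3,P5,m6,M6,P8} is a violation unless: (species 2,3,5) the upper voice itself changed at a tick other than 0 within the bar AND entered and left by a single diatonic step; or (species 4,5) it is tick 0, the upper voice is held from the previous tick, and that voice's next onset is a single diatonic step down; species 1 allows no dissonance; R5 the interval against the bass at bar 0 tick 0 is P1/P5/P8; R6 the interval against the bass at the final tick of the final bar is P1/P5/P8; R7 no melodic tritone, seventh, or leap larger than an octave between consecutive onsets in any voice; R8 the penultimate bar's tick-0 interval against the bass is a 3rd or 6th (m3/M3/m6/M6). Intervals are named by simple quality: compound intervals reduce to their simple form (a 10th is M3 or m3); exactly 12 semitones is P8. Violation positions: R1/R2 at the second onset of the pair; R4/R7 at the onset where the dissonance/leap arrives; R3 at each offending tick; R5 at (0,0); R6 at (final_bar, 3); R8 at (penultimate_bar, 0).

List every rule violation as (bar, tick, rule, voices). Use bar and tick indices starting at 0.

bar 0: v0=A3 v1=A4 downbeat P8
bar 1: v0=G3 v1=G4 downbeat P8
bar 2: v0=E3 v1=E4 downbeat P8
bar 3: v0=D3 v1=B3 downbeat M6
bar 4: v0=F3 v1=A3 downbeat M3
bar 5: v0=E3 v1=C4 downbeat m6
bar 6: v0=G3 v1=B3 downbeat M3
bar 7: v0=F3 v1=C4 downbeat P5
bar 8: v0=A3 v1=C4 downbeat m3
bar 9: v0=C4 v1=G4 downbeat P5
bar 10: v0=G3 v1=E4 downbeat M6
bar 11: v0=A3 v1=A4 downbeat P8
  -> R2 @ bar 9 tick 0 v(0, 1): A3/F4 m6 -> C4/G4 P5 similar
  -> R2 @ bar 11 tick 0 v(0, 1): G3/D4 P5 -> A3/A4 P8 similar

(9, 0, R2, (0, 1))
(11, 0, R2, (0, 1))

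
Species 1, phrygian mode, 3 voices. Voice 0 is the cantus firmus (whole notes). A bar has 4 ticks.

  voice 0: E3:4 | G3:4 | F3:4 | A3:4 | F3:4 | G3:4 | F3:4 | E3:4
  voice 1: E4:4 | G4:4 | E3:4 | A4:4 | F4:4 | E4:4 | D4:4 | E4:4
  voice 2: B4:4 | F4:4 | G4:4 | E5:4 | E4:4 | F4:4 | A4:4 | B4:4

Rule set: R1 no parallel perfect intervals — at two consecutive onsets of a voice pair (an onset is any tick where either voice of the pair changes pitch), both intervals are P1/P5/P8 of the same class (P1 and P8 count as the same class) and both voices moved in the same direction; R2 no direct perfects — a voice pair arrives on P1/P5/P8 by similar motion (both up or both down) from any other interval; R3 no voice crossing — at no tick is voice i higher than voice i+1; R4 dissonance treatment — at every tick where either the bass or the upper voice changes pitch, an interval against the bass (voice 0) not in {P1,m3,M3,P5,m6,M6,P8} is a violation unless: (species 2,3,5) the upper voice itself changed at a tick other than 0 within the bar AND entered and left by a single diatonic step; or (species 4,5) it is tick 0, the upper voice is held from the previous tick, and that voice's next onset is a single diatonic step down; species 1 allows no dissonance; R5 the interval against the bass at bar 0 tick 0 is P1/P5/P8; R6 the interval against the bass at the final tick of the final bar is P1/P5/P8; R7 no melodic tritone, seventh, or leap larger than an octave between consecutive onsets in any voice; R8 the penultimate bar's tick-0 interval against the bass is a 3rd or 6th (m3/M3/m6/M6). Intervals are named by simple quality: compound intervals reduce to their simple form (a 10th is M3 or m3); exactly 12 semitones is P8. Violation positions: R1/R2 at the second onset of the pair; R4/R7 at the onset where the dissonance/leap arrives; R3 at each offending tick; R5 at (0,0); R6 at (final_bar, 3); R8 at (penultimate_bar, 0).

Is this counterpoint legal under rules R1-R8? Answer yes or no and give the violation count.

No (26 violations)

bar 0: v0=E3 v1=E4 v2=B4 (P5)
bar 1: v0=G3 v1=G4 v2=F4 (m7)
bar 2: v0=F3 v1=E3 v2=G4 (M2)
bar 3: v0=A3 v1=A4 v2=E5 (P5)
bar 4: v0=F3 v1=F4 v2=E4 (M7)
bar 5: v0=G3 v1=E4 v2=F4 (m7)
bar 6: v0=F3 v1=D4 v2=A4 (M3)
bar 7: v0=E3 v1=E4 v2=B4 (P5)
  R1 @ bar1.0: E3/E4 P8 -> G3/G4 P8 similar
  R3 @ bar1.0: G4 above F4
  R4 @ bar1.0: G3/F4 m7 untreated
  R7 @ bar1.0: B4->F4 leap 6st
  R3 @ bar1.1: G4 above F4
  R3 @ bar1.2: G4 above F4
  R3 @ bar1.3: G4 above F4
  R3 @ bar2.0: F3 above E3
  R4 @ bar2.0: F3/E3 m2 untreated
  R4 @ bar2.0: F3/G4 M2 untreated
  R7 @ bar2.0: G4->E3 leap 15st
  R3 @ bar2.1: F3 above E3
  R3 @ bar2.2: F3 above E3
  R3 @ bar2.3: F3 above E3
  R2 @ bar3.0: F3/E3 m2 -> A3/A4 P8 similar
  R2 @ bar3.0: F3/G4 M2 -> A3/E5 P5 similar
  R2 @ bar3.0: E3/G4 m3 -> A4/E5 P5 similar
  R7 @ bar3.0: E3->A4 leap 17st
  R1 @ bar4.0: A3/A4 P8 -> F3/F4 P8 similar
  R3 @ bar4.0: F4 above E4
  R4 @ bar4.0: F3/E4 M7 untreated
  R3 @ bar4.1: F4 above E4
  R3 @ bar4.2: F4 above E4
  R3 @ bar4.3: F4 above E4
  R4 @ bar5.0: G3/F4 m7 untreated
  R1 @ bar7.0: D4/A4 P5 -> E4/B4 P5 similar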